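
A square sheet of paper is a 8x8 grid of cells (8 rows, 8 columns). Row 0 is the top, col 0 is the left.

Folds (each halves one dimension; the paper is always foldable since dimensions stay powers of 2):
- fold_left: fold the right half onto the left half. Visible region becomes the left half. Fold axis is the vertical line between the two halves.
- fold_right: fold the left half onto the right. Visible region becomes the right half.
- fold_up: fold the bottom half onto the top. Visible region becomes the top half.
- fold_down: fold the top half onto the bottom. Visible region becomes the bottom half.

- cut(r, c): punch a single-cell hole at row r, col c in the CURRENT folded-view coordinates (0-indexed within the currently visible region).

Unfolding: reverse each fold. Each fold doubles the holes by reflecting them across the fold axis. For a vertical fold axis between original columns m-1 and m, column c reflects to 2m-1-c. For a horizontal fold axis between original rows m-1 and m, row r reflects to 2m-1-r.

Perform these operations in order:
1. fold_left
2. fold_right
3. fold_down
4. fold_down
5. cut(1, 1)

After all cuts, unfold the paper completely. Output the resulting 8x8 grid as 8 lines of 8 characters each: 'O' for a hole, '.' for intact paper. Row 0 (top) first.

Op 1 fold_left: fold axis v@4; visible region now rows[0,8) x cols[0,4) = 8x4
Op 2 fold_right: fold axis v@2; visible region now rows[0,8) x cols[2,4) = 8x2
Op 3 fold_down: fold axis h@4; visible region now rows[4,8) x cols[2,4) = 4x2
Op 4 fold_down: fold axis h@6; visible region now rows[6,8) x cols[2,4) = 2x2
Op 5 cut(1, 1): punch at orig (7,3); cuts so far [(7, 3)]; region rows[6,8) x cols[2,4) = 2x2
Unfold 1 (reflect across h@6): 2 holes -> [(4, 3), (7, 3)]
Unfold 2 (reflect across h@4): 4 holes -> [(0, 3), (3, 3), (4, 3), (7, 3)]
Unfold 3 (reflect across v@2): 8 holes -> [(0, 0), (0, 3), (3, 0), (3, 3), (4, 0), (4, 3), (7, 0), (7, 3)]
Unfold 4 (reflect across v@4): 16 holes -> [(0, 0), (0, 3), (0, 4), (0, 7), (3, 0), (3, 3), (3, 4), (3, 7), (4, 0), (4, 3), (4, 4), (4, 7), (7, 0), (7, 3), (7, 4), (7, 7)]

Answer: O..OO..O
........
........
O..OO..O
O..OO..O
........
........
O..OO..O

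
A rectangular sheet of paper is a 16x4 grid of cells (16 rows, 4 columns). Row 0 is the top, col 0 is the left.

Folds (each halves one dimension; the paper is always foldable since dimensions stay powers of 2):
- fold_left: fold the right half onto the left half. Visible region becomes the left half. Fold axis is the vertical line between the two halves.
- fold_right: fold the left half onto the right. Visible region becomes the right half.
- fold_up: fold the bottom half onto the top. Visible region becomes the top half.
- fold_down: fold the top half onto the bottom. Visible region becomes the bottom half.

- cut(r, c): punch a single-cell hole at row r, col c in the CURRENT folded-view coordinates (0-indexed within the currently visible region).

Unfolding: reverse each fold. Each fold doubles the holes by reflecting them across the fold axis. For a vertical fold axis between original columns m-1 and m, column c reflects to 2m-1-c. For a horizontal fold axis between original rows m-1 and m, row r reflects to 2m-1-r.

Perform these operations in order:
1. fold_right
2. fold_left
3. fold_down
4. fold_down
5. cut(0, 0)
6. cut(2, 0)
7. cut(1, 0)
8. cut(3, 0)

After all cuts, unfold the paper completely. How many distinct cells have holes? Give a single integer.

Answer: 64

Derivation:
Op 1 fold_right: fold axis v@2; visible region now rows[0,16) x cols[2,4) = 16x2
Op 2 fold_left: fold axis v@3; visible region now rows[0,16) x cols[2,3) = 16x1
Op 3 fold_down: fold axis h@8; visible region now rows[8,16) x cols[2,3) = 8x1
Op 4 fold_down: fold axis h@12; visible region now rows[12,16) x cols[2,3) = 4x1
Op 5 cut(0, 0): punch at orig (12,2); cuts so far [(12, 2)]; region rows[12,16) x cols[2,3) = 4x1
Op 6 cut(2, 0): punch at orig (14,2); cuts so far [(12, 2), (14, 2)]; region rows[12,16) x cols[2,3) = 4x1
Op 7 cut(1, 0): punch at orig (13,2); cuts so far [(12, 2), (13, 2), (14, 2)]; region rows[12,16) x cols[2,3) = 4x1
Op 8 cut(3, 0): punch at orig (15,2); cuts so far [(12, 2), (13, 2), (14, 2), (15, 2)]; region rows[12,16) x cols[2,3) = 4x1
Unfold 1 (reflect across h@12): 8 holes -> [(8, 2), (9, 2), (10, 2), (11, 2), (12, 2), (13, 2), (14, 2), (15, 2)]
Unfold 2 (reflect across h@8): 16 holes -> [(0, 2), (1, 2), (2, 2), (3, 2), (4, 2), (5, 2), (6, 2), (7, 2), (8, 2), (9, 2), (10, 2), (11, 2), (12, 2), (13, 2), (14, 2), (15, 2)]
Unfold 3 (reflect across v@3): 32 holes -> [(0, 2), (0, 3), (1, 2), (1, 3), (2, 2), (2, 3), (3, 2), (3, 3), (4, 2), (4, 3), (5, 2), (5, 3), (6, 2), (6, 3), (7, 2), (7, 3), (8, 2), (8, 3), (9, 2), (9, 3), (10, 2), (10, 3), (11, 2), (11, 3), (12, 2), (12, 3), (13, 2), (13, 3), (14, 2), (14, 3), (15, 2), (15, 3)]
Unfold 4 (reflect across v@2): 64 holes -> [(0, 0), (0, 1), (0, 2), (0, 3), (1, 0), (1, 1), (1, 2), (1, 3), (2, 0), (2, 1), (2, 2), (2, 3), (3, 0), (3, 1), (3, 2), (3, 3), (4, 0), (4, 1), (4, 2), (4, 3), (5, 0), (5, 1), (5, 2), (5, 3), (6, 0), (6, 1), (6, 2), (6, 3), (7, 0), (7, 1), (7, 2), (7, 3), (8, 0), (8, 1), (8, 2), (8, 3), (9, 0), (9, 1), (9, 2), (9, 3), (10, 0), (10, 1), (10, 2), (10, 3), (11, 0), (11, 1), (11, 2), (11, 3), (12, 0), (12, 1), (12, 2), (12, 3), (13, 0), (13, 1), (13, 2), (13, 3), (14, 0), (14, 1), (14, 2), (14, 3), (15, 0), (15, 1), (15, 2), (15, 3)]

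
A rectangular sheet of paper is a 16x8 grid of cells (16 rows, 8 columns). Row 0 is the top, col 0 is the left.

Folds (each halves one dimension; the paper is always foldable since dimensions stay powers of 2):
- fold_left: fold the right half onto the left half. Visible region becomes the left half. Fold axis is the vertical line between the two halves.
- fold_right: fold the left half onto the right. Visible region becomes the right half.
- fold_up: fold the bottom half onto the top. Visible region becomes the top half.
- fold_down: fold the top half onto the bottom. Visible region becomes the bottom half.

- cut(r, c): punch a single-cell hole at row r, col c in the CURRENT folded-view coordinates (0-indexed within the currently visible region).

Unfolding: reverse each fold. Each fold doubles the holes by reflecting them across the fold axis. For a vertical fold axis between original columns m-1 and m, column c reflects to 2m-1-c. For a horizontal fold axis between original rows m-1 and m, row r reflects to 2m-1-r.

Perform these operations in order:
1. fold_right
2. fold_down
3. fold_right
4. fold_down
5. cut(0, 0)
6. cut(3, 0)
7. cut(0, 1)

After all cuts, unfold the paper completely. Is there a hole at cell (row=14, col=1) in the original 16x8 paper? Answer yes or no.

Answer: no

Derivation:
Op 1 fold_right: fold axis v@4; visible region now rows[0,16) x cols[4,8) = 16x4
Op 2 fold_down: fold axis h@8; visible region now rows[8,16) x cols[4,8) = 8x4
Op 3 fold_right: fold axis v@6; visible region now rows[8,16) x cols[6,8) = 8x2
Op 4 fold_down: fold axis h@12; visible region now rows[12,16) x cols[6,8) = 4x2
Op 5 cut(0, 0): punch at orig (12,6); cuts so far [(12, 6)]; region rows[12,16) x cols[6,8) = 4x2
Op 6 cut(3, 0): punch at orig (15,6); cuts so far [(12, 6), (15, 6)]; region rows[12,16) x cols[6,8) = 4x2
Op 7 cut(0, 1): punch at orig (12,7); cuts so far [(12, 6), (12, 7), (15, 6)]; region rows[12,16) x cols[6,8) = 4x2
Unfold 1 (reflect across h@12): 6 holes -> [(8, 6), (11, 6), (11, 7), (12, 6), (12, 7), (15, 6)]
Unfold 2 (reflect across v@6): 12 holes -> [(8, 5), (8, 6), (11, 4), (11, 5), (11, 6), (11, 7), (12, 4), (12, 5), (12, 6), (12, 7), (15, 5), (15, 6)]
Unfold 3 (reflect across h@8): 24 holes -> [(0, 5), (0, 6), (3, 4), (3, 5), (3, 6), (3, 7), (4, 4), (4, 5), (4, 6), (4, 7), (7, 5), (7, 6), (8, 5), (8, 6), (11, 4), (11, 5), (11, 6), (11, 7), (12, 4), (12, 5), (12, 6), (12, 7), (15, 5), (15, 6)]
Unfold 4 (reflect across v@4): 48 holes -> [(0, 1), (0, 2), (0, 5), (0, 6), (3, 0), (3, 1), (3, 2), (3, 3), (3, 4), (3, 5), (3, 6), (3, 7), (4, 0), (4, 1), (4, 2), (4, 3), (4, 4), (4, 5), (4, 6), (4, 7), (7, 1), (7, 2), (7, 5), (7, 6), (8, 1), (8, 2), (8, 5), (8, 6), (11, 0), (11, 1), (11, 2), (11, 3), (11, 4), (11, 5), (11, 6), (11, 7), (12, 0), (12, 1), (12, 2), (12, 3), (12, 4), (12, 5), (12, 6), (12, 7), (15, 1), (15, 2), (15, 5), (15, 6)]
Holes: [(0, 1), (0, 2), (0, 5), (0, 6), (3, 0), (3, 1), (3, 2), (3, 3), (3, 4), (3, 5), (3, 6), (3, 7), (4, 0), (4, 1), (4, 2), (4, 3), (4, 4), (4, 5), (4, 6), (4, 7), (7, 1), (7, 2), (7, 5), (7, 6), (8, 1), (8, 2), (8, 5), (8, 6), (11, 0), (11, 1), (11, 2), (11, 3), (11, 4), (11, 5), (11, 6), (11, 7), (12, 0), (12, 1), (12, 2), (12, 3), (12, 4), (12, 5), (12, 6), (12, 7), (15, 1), (15, 2), (15, 5), (15, 6)]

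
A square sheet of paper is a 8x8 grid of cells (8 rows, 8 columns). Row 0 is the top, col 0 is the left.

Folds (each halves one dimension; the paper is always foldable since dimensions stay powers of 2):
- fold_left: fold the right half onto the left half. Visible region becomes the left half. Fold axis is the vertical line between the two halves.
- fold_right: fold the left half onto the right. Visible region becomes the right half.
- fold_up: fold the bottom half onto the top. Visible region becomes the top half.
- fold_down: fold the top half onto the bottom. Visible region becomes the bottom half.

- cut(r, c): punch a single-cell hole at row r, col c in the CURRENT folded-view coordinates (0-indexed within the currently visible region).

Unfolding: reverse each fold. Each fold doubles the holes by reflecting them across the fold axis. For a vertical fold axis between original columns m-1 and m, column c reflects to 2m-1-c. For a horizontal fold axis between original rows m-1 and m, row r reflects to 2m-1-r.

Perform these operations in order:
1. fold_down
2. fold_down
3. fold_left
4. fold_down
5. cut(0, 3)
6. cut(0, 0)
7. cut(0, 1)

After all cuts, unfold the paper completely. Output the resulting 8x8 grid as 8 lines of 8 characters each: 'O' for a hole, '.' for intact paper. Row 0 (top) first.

Op 1 fold_down: fold axis h@4; visible region now rows[4,8) x cols[0,8) = 4x8
Op 2 fold_down: fold axis h@6; visible region now rows[6,8) x cols[0,8) = 2x8
Op 3 fold_left: fold axis v@4; visible region now rows[6,8) x cols[0,4) = 2x4
Op 4 fold_down: fold axis h@7; visible region now rows[7,8) x cols[0,4) = 1x4
Op 5 cut(0, 3): punch at orig (7,3); cuts so far [(7, 3)]; region rows[7,8) x cols[0,4) = 1x4
Op 6 cut(0, 0): punch at orig (7,0); cuts so far [(7, 0), (7, 3)]; region rows[7,8) x cols[0,4) = 1x4
Op 7 cut(0, 1): punch at orig (7,1); cuts so far [(7, 0), (7, 1), (7, 3)]; region rows[7,8) x cols[0,4) = 1x4
Unfold 1 (reflect across h@7): 6 holes -> [(6, 0), (6, 1), (6, 3), (7, 0), (7, 1), (7, 3)]
Unfold 2 (reflect across v@4): 12 holes -> [(6, 0), (6, 1), (6, 3), (6, 4), (6, 6), (6, 7), (7, 0), (7, 1), (7, 3), (7, 4), (7, 6), (7, 7)]
Unfold 3 (reflect across h@6): 24 holes -> [(4, 0), (4, 1), (4, 3), (4, 4), (4, 6), (4, 7), (5, 0), (5, 1), (5, 3), (5, 4), (5, 6), (5, 7), (6, 0), (6, 1), (6, 3), (6, 4), (6, 6), (6, 7), (7, 0), (7, 1), (7, 3), (7, 4), (7, 6), (7, 7)]
Unfold 4 (reflect across h@4): 48 holes -> [(0, 0), (0, 1), (0, 3), (0, 4), (0, 6), (0, 7), (1, 0), (1, 1), (1, 3), (1, 4), (1, 6), (1, 7), (2, 0), (2, 1), (2, 3), (2, 4), (2, 6), (2, 7), (3, 0), (3, 1), (3, 3), (3, 4), (3, 6), (3, 7), (4, 0), (4, 1), (4, 3), (4, 4), (4, 6), (4, 7), (5, 0), (5, 1), (5, 3), (5, 4), (5, 6), (5, 7), (6, 0), (6, 1), (6, 3), (6, 4), (6, 6), (6, 7), (7, 0), (7, 1), (7, 3), (7, 4), (7, 6), (7, 7)]

Answer: OO.OO.OO
OO.OO.OO
OO.OO.OO
OO.OO.OO
OO.OO.OO
OO.OO.OO
OO.OO.OO
OO.OO.OO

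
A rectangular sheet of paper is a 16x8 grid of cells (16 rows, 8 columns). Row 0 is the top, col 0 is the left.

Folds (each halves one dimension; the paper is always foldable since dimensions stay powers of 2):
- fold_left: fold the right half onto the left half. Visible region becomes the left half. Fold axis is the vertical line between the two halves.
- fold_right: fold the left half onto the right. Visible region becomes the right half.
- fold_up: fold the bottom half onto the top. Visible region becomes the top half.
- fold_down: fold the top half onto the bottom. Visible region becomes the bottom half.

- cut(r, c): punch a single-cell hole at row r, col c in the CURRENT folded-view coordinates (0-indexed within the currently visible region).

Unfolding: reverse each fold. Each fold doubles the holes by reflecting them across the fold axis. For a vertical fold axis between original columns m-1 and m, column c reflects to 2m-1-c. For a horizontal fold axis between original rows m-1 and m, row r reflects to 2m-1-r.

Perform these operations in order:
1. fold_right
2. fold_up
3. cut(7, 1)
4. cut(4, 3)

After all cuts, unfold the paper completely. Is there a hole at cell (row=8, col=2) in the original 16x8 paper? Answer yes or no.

Answer: yes

Derivation:
Op 1 fold_right: fold axis v@4; visible region now rows[0,16) x cols[4,8) = 16x4
Op 2 fold_up: fold axis h@8; visible region now rows[0,8) x cols[4,8) = 8x4
Op 3 cut(7, 1): punch at orig (7,5); cuts so far [(7, 5)]; region rows[0,8) x cols[4,8) = 8x4
Op 4 cut(4, 3): punch at orig (4,7); cuts so far [(4, 7), (7, 5)]; region rows[0,8) x cols[4,8) = 8x4
Unfold 1 (reflect across h@8): 4 holes -> [(4, 7), (7, 5), (8, 5), (11, 7)]
Unfold 2 (reflect across v@4): 8 holes -> [(4, 0), (4, 7), (7, 2), (7, 5), (8, 2), (8, 5), (11, 0), (11, 7)]
Holes: [(4, 0), (4, 7), (7, 2), (7, 5), (8, 2), (8, 5), (11, 0), (11, 7)]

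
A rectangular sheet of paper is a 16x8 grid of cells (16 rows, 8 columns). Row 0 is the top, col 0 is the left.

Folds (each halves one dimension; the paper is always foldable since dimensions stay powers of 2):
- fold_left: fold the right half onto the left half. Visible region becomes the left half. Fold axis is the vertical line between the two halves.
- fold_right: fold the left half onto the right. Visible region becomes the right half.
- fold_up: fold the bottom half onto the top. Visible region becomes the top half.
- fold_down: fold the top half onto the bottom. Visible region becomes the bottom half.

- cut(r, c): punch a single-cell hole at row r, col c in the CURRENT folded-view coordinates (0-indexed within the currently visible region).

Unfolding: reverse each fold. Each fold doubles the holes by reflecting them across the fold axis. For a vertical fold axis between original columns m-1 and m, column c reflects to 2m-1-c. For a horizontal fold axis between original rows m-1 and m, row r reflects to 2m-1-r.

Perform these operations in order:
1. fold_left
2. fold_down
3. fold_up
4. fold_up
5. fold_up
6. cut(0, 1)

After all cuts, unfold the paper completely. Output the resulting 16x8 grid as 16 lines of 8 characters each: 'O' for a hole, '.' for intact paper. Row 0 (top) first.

Op 1 fold_left: fold axis v@4; visible region now rows[0,16) x cols[0,4) = 16x4
Op 2 fold_down: fold axis h@8; visible region now rows[8,16) x cols[0,4) = 8x4
Op 3 fold_up: fold axis h@12; visible region now rows[8,12) x cols[0,4) = 4x4
Op 4 fold_up: fold axis h@10; visible region now rows[8,10) x cols[0,4) = 2x4
Op 5 fold_up: fold axis h@9; visible region now rows[8,9) x cols[0,4) = 1x4
Op 6 cut(0, 1): punch at orig (8,1); cuts so far [(8, 1)]; region rows[8,9) x cols[0,4) = 1x4
Unfold 1 (reflect across h@9): 2 holes -> [(8, 1), (9, 1)]
Unfold 2 (reflect across h@10): 4 holes -> [(8, 1), (9, 1), (10, 1), (11, 1)]
Unfold 3 (reflect across h@12): 8 holes -> [(8, 1), (9, 1), (10, 1), (11, 1), (12, 1), (13, 1), (14, 1), (15, 1)]
Unfold 4 (reflect across h@8): 16 holes -> [(0, 1), (1, 1), (2, 1), (3, 1), (4, 1), (5, 1), (6, 1), (7, 1), (8, 1), (9, 1), (10, 1), (11, 1), (12, 1), (13, 1), (14, 1), (15, 1)]
Unfold 5 (reflect across v@4): 32 holes -> [(0, 1), (0, 6), (1, 1), (1, 6), (2, 1), (2, 6), (3, 1), (3, 6), (4, 1), (4, 6), (5, 1), (5, 6), (6, 1), (6, 6), (7, 1), (7, 6), (8, 1), (8, 6), (9, 1), (9, 6), (10, 1), (10, 6), (11, 1), (11, 6), (12, 1), (12, 6), (13, 1), (13, 6), (14, 1), (14, 6), (15, 1), (15, 6)]

Answer: .O....O.
.O....O.
.O....O.
.O....O.
.O....O.
.O....O.
.O....O.
.O....O.
.O....O.
.O....O.
.O....O.
.O....O.
.O....O.
.O....O.
.O....O.
.O....O.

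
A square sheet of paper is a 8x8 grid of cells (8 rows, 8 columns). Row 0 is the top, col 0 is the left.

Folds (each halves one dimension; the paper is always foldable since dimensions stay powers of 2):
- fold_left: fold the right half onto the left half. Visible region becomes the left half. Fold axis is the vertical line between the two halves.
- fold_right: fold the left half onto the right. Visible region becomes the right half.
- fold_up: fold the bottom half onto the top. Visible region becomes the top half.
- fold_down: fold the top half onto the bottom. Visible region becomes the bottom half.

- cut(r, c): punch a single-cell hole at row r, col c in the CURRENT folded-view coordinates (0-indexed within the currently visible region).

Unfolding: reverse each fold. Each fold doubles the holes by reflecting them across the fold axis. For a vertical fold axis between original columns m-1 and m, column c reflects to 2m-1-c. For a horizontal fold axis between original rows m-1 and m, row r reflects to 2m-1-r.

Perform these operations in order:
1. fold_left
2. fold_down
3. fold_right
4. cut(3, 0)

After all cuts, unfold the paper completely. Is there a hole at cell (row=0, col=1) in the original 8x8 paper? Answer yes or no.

Answer: yes

Derivation:
Op 1 fold_left: fold axis v@4; visible region now rows[0,8) x cols[0,4) = 8x4
Op 2 fold_down: fold axis h@4; visible region now rows[4,8) x cols[0,4) = 4x4
Op 3 fold_right: fold axis v@2; visible region now rows[4,8) x cols[2,4) = 4x2
Op 4 cut(3, 0): punch at orig (7,2); cuts so far [(7, 2)]; region rows[4,8) x cols[2,4) = 4x2
Unfold 1 (reflect across v@2): 2 holes -> [(7, 1), (7, 2)]
Unfold 2 (reflect across h@4): 4 holes -> [(0, 1), (0, 2), (7, 1), (7, 2)]
Unfold 3 (reflect across v@4): 8 holes -> [(0, 1), (0, 2), (0, 5), (0, 6), (7, 1), (7, 2), (7, 5), (7, 6)]
Holes: [(0, 1), (0, 2), (0, 5), (0, 6), (7, 1), (7, 2), (7, 5), (7, 6)]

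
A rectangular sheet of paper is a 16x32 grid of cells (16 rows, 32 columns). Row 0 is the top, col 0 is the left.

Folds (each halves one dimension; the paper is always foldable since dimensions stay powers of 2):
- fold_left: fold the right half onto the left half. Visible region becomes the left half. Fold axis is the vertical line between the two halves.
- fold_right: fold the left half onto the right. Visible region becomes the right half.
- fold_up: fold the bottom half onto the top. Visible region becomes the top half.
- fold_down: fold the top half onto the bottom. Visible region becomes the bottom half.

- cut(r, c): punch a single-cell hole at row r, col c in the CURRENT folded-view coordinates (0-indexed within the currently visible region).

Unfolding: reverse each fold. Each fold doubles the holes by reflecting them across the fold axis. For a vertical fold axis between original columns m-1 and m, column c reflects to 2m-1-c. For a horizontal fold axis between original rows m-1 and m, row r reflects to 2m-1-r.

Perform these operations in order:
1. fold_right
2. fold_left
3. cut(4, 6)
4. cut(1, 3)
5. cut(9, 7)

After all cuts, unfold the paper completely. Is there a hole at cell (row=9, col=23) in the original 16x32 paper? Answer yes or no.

Op 1 fold_right: fold axis v@16; visible region now rows[0,16) x cols[16,32) = 16x16
Op 2 fold_left: fold axis v@24; visible region now rows[0,16) x cols[16,24) = 16x8
Op 3 cut(4, 6): punch at orig (4,22); cuts so far [(4, 22)]; region rows[0,16) x cols[16,24) = 16x8
Op 4 cut(1, 3): punch at orig (1,19); cuts so far [(1, 19), (4, 22)]; region rows[0,16) x cols[16,24) = 16x8
Op 5 cut(9, 7): punch at orig (9,23); cuts so far [(1, 19), (4, 22), (9, 23)]; region rows[0,16) x cols[16,24) = 16x8
Unfold 1 (reflect across v@24): 6 holes -> [(1, 19), (1, 28), (4, 22), (4, 25), (9, 23), (9, 24)]
Unfold 2 (reflect across v@16): 12 holes -> [(1, 3), (1, 12), (1, 19), (1, 28), (4, 6), (4, 9), (4, 22), (4, 25), (9, 7), (9, 8), (9, 23), (9, 24)]
Holes: [(1, 3), (1, 12), (1, 19), (1, 28), (4, 6), (4, 9), (4, 22), (4, 25), (9, 7), (9, 8), (9, 23), (9, 24)]

Answer: yes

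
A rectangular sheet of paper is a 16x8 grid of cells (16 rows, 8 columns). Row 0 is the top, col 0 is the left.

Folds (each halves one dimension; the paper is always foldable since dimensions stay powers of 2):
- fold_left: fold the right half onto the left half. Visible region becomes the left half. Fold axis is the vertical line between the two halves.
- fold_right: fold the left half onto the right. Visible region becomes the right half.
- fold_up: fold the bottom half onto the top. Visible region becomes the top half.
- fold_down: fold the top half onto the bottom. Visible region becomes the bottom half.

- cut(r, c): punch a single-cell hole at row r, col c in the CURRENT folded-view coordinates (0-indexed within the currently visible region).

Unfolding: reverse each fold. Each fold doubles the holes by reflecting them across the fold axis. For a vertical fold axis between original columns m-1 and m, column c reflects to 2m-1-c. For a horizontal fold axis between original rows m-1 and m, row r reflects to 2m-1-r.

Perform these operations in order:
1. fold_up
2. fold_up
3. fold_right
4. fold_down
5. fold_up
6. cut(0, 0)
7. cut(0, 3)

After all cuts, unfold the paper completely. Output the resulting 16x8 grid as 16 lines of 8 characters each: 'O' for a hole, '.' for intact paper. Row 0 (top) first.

Answer: O..OO..O
O..OO..O
O..OO..O
O..OO..O
O..OO..O
O..OO..O
O..OO..O
O..OO..O
O..OO..O
O..OO..O
O..OO..O
O..OO..O
O..OO..O
O..OO..O
O..OO..O
O..OO..O

Derivation:
Op 1 fold_up: fold axis h@8; visible region now rows[0,8) x cols[0,8) = 8x8
Op 2 fold_up: fold axis h@4; visible region now rows[0,4) x cols[0,8) = 4x8
Op 3 fold_right: fold axis v@4; visible region now rows[0,4) x cols[4,8) = 4x4
Op 4 fold_down: fold axis h@2; visible region now rows[2,4) x cols[4,8) = 2x4
Op 5 fold_up: fold axis h@3; visible region now rows[2,3) x cols[4,8) = 1x4
Op 6 cut(0, 0): punch at orig (2,4); cuts so far [(2, 4)]; region rows[2,3) x cols[4,8) = 1x4
Op 7 cut(0, 3): punch at orig (2,7); cuts so far [(2, 4), (2, 7)]; region rows[2,3) x cols[4,8) = 1x4
Unfold 1 (reflect across h@3): 4 holes -> [(2, 4), (2, 7), (3, 4), (3, 7)]
Unfold 2 (reflect across h@2): 8 holes -> [(0, 4), (0, 7), (1, 4), (1, 7), (2, 4), (2, 7), (3, 4), (3, 7)]
Unfold 3 (reflect across v@4): 16 holes -> [(0, 0), (0, 3), (0, 4), (0, 7), (1, 0), (1, 3), (1, 4), (1, 7), (2, 0), (2, 3), (2, 4), (2, 7), (3, 0), (3, 3), (3, 4), (3, 7)]
Unfold 4 (reflect across h@4): 32 holes -> [(0, 0), (0, 3), (0, 4), (0, 7), (1, 0), (1, 3), (1, 4), (1, 7), (2, 0), (2, 3), (2, 4), (2, 7), (3, 0), (3, 3), (3, 4), (3, 7), (4, 0), (4, 3), (4, 4), (4, 7), (5, 0), (5, 3), (5, 4), (5, 7), (6, 0), (6, 3), (6, 4), (6, 7), (7, 0), (7, 3), (7, 4), (7, 7)]
Unfold 5 (reflect across h@8): 64 holes -> [(0, 0), (0, 3), (0, 4), (0, 7), (1, 0), (1, 3), (1, 4), (1, 7), (2, 0), (2, 3), (2, 4), (2, 7), (3, 0), (3, 3), (3, 4), (3, 7), (4, 0), (4, 3), (4, 4), (4, 7), (5, 0), (5, 3), (5, 4), (5, 7), (6, 0), (6, 3), (6, 4), (6, 7), (7, 0), (7, 3), (7, 4), (7, 7), (8, 0), (8, 3), (8, 4), (8, 7), (9, 0), (9, 3), (9, 4), (9, 7), (10, 0), (10, 3), (10, 4), (10, 7), (11, 0), (11, 3), (11, 4), (11, 7), (12, 0), (12, 3), (12, 4), (12, 7), (13, 0), (13, 3), (13, 4), (13, 7), (14, 0), (14, 3), (14, 4), (14, 7), (15, 0), (15, 3), (15, 4), (15, 7)]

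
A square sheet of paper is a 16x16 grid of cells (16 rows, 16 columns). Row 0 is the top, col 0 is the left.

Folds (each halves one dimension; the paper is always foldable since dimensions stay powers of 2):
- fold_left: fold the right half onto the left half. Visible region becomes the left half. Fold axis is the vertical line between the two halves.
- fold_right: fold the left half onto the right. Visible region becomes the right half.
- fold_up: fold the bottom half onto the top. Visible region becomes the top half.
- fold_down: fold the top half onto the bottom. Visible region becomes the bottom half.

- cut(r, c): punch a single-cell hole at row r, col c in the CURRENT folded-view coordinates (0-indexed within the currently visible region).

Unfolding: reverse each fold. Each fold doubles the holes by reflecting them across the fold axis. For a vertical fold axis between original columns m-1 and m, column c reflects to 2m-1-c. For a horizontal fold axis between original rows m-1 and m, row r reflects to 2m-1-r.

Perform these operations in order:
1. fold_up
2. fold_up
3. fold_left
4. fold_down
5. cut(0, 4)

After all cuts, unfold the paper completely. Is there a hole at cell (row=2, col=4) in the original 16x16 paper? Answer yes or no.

Op 1 fold_up: fold axis h@8; visible region now rows[0,8) x cols[0,16) = 8x16
Op 2 fold_up: fold axis h@4; visible region now rows[0,4) x cols[0,16) = 4x16
Op 3 fold_left: fold axis v@8; visible region now rows[0,4) x cols[0,8) = 4x8
Op 4 fold_down: fold axis h@2; visible region now rows[2,4) x cols[0,8) = 2x8
Op 5 cut(0, 4): punch at orig (2,4); cuts so far [(2, 4)]; region rows[2,4) x cols[0,8) = 2x8
Unfold 1 (reflect across h@2): 2 holes -> [(1, 4), (2, 4)]
Unfold 2 (reflect across v@8): 4 holes -> [(1, 4), (1, 11), (2, 4), (2, 11)]
Unfold 3 (reflect across h@4): 8 holes -> [(1, 4), (1, 11), (2, 4), (2, 11), (5, 4), (5, 11), (6, 4), (6, 11)]
Unfold 4 (reflect across h@8): 16 holes -> [(1, 4), (1, 11), (2, 4), (2, 11), (5, 4), (5, 11), (6, 4), (6, 11), (9, 4), (9, 11), (10, 4), (10, 11), (13, 4), (13, 11), (14, 4), (14, 11)]
Holes: [(1, 4), (1, 11), (2, 4), (2, 11), (5, 4), (5, 11), (6, 4), (6, 11), (9, 4), (9, 11), (10, 4), (10, 11), (13, 4), (13, 11), (14, 4), (14, 11)]

Answer: yes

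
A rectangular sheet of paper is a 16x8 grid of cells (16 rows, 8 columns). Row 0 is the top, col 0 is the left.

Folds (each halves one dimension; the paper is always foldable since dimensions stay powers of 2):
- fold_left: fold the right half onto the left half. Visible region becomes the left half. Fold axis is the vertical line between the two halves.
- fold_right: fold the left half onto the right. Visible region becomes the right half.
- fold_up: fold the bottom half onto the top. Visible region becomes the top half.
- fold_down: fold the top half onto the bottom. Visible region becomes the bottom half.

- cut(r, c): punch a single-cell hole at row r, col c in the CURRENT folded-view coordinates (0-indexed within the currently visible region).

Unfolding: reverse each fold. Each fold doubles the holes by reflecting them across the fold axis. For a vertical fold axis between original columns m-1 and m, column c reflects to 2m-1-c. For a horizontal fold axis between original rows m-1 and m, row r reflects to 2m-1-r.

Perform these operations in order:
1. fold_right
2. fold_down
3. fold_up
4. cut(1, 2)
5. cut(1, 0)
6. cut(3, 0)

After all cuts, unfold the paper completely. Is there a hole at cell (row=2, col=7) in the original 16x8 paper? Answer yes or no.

Answer: no

Derivation:
Op 1 fold_right: fold axis v@4; visible region now rows[0,16) x cols[4,8) = 16x4
Op 2 fold_down: fold axis h@8; visible region now rows[8,16) x cols[4,8) = 8x4
Op 3 fold_up: fold axis h@12; visible region now rows[8,12) x cols[4,8) = 4x4
Op 4 cut(1, 2): punch at orig (9,6); cuts so far [(9, 6)]; region rows[8,12) x cols[4,8) = 4x4
Op 5 cut(1, 0): punch at orig (9,4); cuts so far [(9, 4), (9, 6)]; region rows[8,12) x cols[4,8) = 4x4
Op 6 cut(3, 0): punch at orig (11,4); cuts so far [(9, 4), (9, 6), (11, 4)]; region rows[8,12) x cols[4,8) = 4x4
Unfold 1 (reflect across h@12): 6 holes -> [(9, 4), (9, 6), (11, 4), (12, 4), (14, 4), (14, 6)]
Unfold 2 (reflect across h@8): 12 holes -> [(1, 4), (1, 6), (3, 4), (4, 4), (6, 4), (6, 6), (9, 4), (9, 6), (11, 4), (12, 4), (14, 4), (14, 6)]
Unfold 3 (reflect across v@4): 24 holes -> [(1, 1), (1, 3), (1, 4), (1, 6), (3, 3), (3, 4), (4, 3), (4, 4), (6, 1), (6, 3), (6, 4), (6, 6), (9, 1), (9, 3), (9, 4), (9, 6), (11, 3), (11, 4), (12, 3), (12, 4), (14, 1), (14, 3), (14, 4), (14, 6)]
Holes: [(1, 1), (1, 3), (1, 4), (1, 6), (3, 3), (3, 4), (4, 3), (4, 4), (6, 1), (6, 3), (6, 4), (6, 6), (9, 1), (9, 3), (9, 4), (9, 6), (11, 3), (11, 4), (12, 3), (12, 4), (14, 1), (14, 3), (14, 4), (14, 6)]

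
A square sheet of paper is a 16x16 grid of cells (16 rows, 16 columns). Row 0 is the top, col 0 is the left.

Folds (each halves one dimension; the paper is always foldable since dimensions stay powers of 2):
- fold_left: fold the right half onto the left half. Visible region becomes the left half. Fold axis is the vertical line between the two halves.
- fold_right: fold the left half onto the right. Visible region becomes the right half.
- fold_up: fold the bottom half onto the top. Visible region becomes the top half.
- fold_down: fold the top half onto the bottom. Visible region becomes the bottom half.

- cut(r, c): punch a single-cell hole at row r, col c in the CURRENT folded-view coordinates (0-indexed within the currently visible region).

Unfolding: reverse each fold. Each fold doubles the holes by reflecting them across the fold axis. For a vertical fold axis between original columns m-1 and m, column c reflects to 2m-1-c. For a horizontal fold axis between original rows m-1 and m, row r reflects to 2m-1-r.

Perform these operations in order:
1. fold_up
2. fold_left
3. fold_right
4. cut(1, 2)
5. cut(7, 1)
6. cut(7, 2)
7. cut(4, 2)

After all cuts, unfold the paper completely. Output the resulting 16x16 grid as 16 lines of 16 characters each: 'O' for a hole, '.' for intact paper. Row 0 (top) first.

Answer: ................
.O....O..O....O.
................
................
.O....O..O....O.
................
................
.OO..OO..OO..OO.
.OO..OO..OO..OO.
................
................
.O....O..O....O.
................
................
.O....O..O....O.
................

Derivation:
Op 1 fold_up: fold axis h@8; visible region now rows[0,8) x cols[0,16) = 8x16
Op 2 fold_left: fold axis v@8; visible region now rows[0,8) x cols[0,8) = 8x8
Op 3 fold_right: fold axis v@4; visible region now rows[0,8) x cols[4,8) = 8x4
Op 4 cut(1, 2): punch at orig (1,6); cuts so far [(1, 6)]; region rows[0,8) x cols[4,8) = 8x4
Op 5 cut(7, 1): punch at orig (7,5); cuts so far [(1, 6), (7, 5)]; region rows[0,8) x cols[4,8) = 8x4
Op 6 cut(7, 2): punch at orig (7,6); cuts so far [(1, 6), (7, 5), (7, 6)]; region rows[0,8) x cols[4,8) = 8x4
Op 7 cut(4, 2): punch at orig (4,6); cuts so far [(1, 6), (4, 6), (7, 5), (7, 6)]; region rows[0,8) x cols[4,8) = 8x4
Unfold 1 (reflect across v@4): 8 holes -> [(1, 1), (1, 6), (4, 1), (4, 6), (7, 1), (7, 2), (7, 5), (7, 6)]
Unfold 2 (reflect across v@8): 16 holes -> [(1, 1), (1, 6), (1, 9), (1, 14), (4, 1), (4, 6), (4, 9), (4, 14), (7, 1), (7, 2), (7, 5), (7, 6), (7, 9), (7, 10), (7, 13), (7, 14)]
Unfold 3 (reflect across h@8): 32 holes -> [(1, 1), (1, 6), (1, 9), (1, 14), (4, 1), (4, 6), (4, 9), (4, 14), (7, 1), (7, 2), (7, 5), (7, 6), (7, 9), (7, 10), (7, 13), (7, 14), (8, 1), (8, 2), (8, 5), (8, 6), (8, 9), (8, 10), (8, 13), (8, 14), (11, 1), (11, 6), (11, 9), (11, 14), (14, 1), (14, 6), (14, 9), (14, 14)]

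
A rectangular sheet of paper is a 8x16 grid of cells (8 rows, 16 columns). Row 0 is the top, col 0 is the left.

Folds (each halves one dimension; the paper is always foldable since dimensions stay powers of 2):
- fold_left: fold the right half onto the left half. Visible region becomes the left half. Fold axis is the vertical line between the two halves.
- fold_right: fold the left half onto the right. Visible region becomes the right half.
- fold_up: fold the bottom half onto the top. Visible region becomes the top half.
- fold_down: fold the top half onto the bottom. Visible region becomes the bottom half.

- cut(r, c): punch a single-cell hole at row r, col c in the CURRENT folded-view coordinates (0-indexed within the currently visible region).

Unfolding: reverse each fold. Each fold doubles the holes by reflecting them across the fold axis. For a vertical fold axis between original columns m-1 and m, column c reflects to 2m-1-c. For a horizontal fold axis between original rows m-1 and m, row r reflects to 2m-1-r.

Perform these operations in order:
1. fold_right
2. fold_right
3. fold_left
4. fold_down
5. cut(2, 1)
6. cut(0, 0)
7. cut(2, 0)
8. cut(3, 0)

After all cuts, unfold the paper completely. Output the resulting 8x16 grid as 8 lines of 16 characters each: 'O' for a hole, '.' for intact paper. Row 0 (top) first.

Answer: O..OO..OO..OO..O
OOOOOOOOOOOOOOOO
................
O..OO..OO..OO..O
O..OO..OO..OO..O
................
OOOOOOOOOOOOOOOO
O..OO..OO..OO..O

Derivation:
Op 1 fold_right: fold axis v@8; visible region now rows[0,8) x cols[8,16) = 8x8
Op 2 fold_right: fold axis v@12; visible region now rows[0,8) x cols[12,16) = 8x4
Op 3 fold_left: fold axis v@14; visible region now rows[0,8) x cols[12,14) = 8x2
Op 4 fold_down: fold axis h@4; visible region now rows[4,8) x cols[12,14) = 4x2
Op 5 cut(2, 1): punch at orig (6,13); cuts so far [(6, 13)]; region rows[4,8) x cols[12,14) = 4x2
Op 6 cut(0, 0): punch at orig (4,12); cuts so far [(4, 12), (6, 13)]; region rows[4,8) x cols[12,14) = 4x2
Op 7 cut(2, 0): punch at orig (6,12); cuts so far [(4, 12), (6, 12), (6, 13)]; region rows[4,8) x cols[12,14) = 4x2
Op 8 cut(3, 0): punch at orig (7,12); cuts so far [(4, 12), (6, 12), (6, 13), (7, 12)]; region rows[4,8) x cols[12,14) = 4x2
Unfold 1 (reflect across h@4): 8 holes -> [(0, 12), (1, 12), (1, 13), (3, 12), (4, 12), (6, 12), (6, 13), (7, 12)]
Unfold 2 (reflect across v@14): 16 holes -> [(0, 12), (0, 15), (1, 12), (1, 13), (1, 14), (1, 15), (3, 12), (3, 15), (4, 12), (4, 15), (6, 12), (6, 13), (6, 14), (6, 15), (7, 12), (7, 15)]
Unfold 3 (reflect across v@12): 32 holes -> [(0, 8), (0, 11), (0, 12), (0, 15), (1, 8), (1, 9), (1, 10), (1, 11), (1, 12), (1, 13), (1, 14), (1, 15), (3, 8), (3, 11), (3, 12), (3, 15), (4, 8), (4, 11), (4, 12), (4, 15), (6, 8), (6, 9), (6, 10), (6, 11), (6, 12), (6, 13), (6, 14), (6, 15), (7, 8), (7, 11), (7, 12), (7, 15)]
Unfold 4 (reflect across v@8): 64 holes -> [(0, 0), (0, 3), (0, 4), (0, 7), (0, 8), (0, 11), (0, 12), (0, 15), (1, 0), (1, 1), (1, 2), (1, 3), (1, 4), (1, 5), (1, 6), (1, 7), (1, 8), (1, 9), (1, 10), (1, 11), (1, 12), (1, 13), (1, 14), (1, 15), (3, 0), (3, 3), (3, 4), (3, 7), (3, 8), (3, 11), (3, 12), (3, 15), (4, 0), (4, 3), (4, 4), (4, 7), (4, 8), (4, 11), (4, 12), (4, 15), (6, 0), (6, 1), (6, 2), (6, 3), (6, 4), (6, 5), (6, 6), (6, 7), (6, 8), (6, 9), (6, 10), (6, 11), (6, 12), (6, 13), (6, 14), (6, 15), (7, 0), (7, 3), (7, 4), (7, 7), (7, 8), (7, 11), (7, 12), (7, 15)]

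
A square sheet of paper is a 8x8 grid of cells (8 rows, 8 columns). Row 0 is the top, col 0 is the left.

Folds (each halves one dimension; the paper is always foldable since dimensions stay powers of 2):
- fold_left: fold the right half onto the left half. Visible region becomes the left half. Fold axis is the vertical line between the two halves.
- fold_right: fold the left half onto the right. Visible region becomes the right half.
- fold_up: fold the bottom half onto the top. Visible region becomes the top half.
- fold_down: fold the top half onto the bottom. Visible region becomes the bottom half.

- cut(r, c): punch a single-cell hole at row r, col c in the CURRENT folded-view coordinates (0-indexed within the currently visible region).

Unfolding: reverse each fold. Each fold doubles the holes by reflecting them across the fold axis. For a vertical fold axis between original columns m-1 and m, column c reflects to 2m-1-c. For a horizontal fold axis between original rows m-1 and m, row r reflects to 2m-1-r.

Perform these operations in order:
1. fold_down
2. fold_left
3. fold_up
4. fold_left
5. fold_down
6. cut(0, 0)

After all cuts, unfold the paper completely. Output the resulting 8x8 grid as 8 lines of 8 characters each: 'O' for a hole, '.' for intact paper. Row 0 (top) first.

Op 1 fold_down: fold axis h@4; visible region now rows[4,8) x cols[0,8) = 4x8
Op 2 fold_left: fold axis v@4; visible region now rows[4,8) x cols[0,4) = 4x4
Op 3 fold_up: fold axis h@6; visible region now rows[4,6) x cols[0,4) = 2x4
Op 4 fold_left: fold axis v@2; visible region now rows[4,6) x cols[0,2) = 2x2
Op 5 fold_down: fold axis h@5; visible region now rows[5,6) x cols[0,2) = 1x2
Op 6 cut(0, 0): punch at orig (5,0); cuts so far [(5, 0)]; region rows[5,6) x cols[0,2) = 1x2
Unfold 1 (reflect across h@5): 2 holes -> [(4, 0), (5, 0)]
Unfold 2 (reflect across v@2): 4 holes -> [(4, 0), (4, 3), (5, 0), (5, 3)]
Unfold 3 (reflect across h@6): 8 holes -> [(4, 0), (4, 3), (5, 0), (5, 3), (6, 0), (6, 3), (7, 0), (7, 3)]
Unfold 4 (reflect across v@4): 16 holes -> [(4, 0), (4, 3), (4, 4), (4, 7), (5, 0), (5, 3), (5, 4), (5, 7), (6, 0), (6, 3), (6, 4), (6, 7), (7, 0), (7, 3), (7, 4), (7, 7)]
Unfold 5 (reflect across h@4): 32 holes -> [(0, 0), (0, 3), (0, 4), (0, 7), (1, 0), (1, 3), (1, 4), (1, 7), (2, 0), (2, 3), (2, 4), (2, 7), (3, 0), (3, 3), (3, 4), (3, 7), (4, 0), (4, 3), (4, 4), (4, 7), (5, 0), (5, 3), (5, 4), (5, 7), (6, 0), (6, 3), (6, 4), (6, 7), (7, 0), (7, 3), (7, 4), (7, 7)]

Answer: O..OO..O
O..OO..O
O..OO..O
O..OO..O
O..OO..O
O..OO..O
O..OO..O
O..OO..O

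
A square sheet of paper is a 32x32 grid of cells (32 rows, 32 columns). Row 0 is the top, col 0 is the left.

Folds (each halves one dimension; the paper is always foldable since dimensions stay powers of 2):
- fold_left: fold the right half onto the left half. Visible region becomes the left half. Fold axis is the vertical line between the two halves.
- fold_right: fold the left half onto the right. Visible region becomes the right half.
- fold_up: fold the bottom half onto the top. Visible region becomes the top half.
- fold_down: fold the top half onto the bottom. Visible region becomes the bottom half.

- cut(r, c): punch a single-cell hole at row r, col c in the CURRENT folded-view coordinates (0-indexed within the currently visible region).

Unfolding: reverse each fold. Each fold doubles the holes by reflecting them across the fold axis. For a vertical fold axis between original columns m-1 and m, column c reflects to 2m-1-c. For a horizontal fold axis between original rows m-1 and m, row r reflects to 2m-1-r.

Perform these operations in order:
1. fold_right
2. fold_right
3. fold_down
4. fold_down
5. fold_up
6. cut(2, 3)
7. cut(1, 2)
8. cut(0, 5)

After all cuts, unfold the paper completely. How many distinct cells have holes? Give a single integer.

Answer: 96

Derivation:
Op 1 fold_right: fold axis v@16; visible region now rows[0,32) x cols[16,32) = 32x16
Op 2 fold_right: fold axis v@24; visible region now rows[0,32) x cols[24,32) = 32x8
Op 3 fold_down: fold axis h@16; visible region now rows[16,32) x cols[24,32) = 16x8
Op 4 fold_down: fold axis h@24; visible region now rows[24,32) x cols[24,32) = 8x8
Op 5 fold_up: fold axis h@28; visible region now rows[24,28) x cols[24,32) = 4x8
Op 6 cut(2, 3): punch at orig (26,27); cuts so far [(26, 27)]; region rows[24,28) x cols[24,32) = 4x8
Op 7 cut(1, 2): punch at orig (25,26); cuts so far [(25, 26), (26, 27)]; region rows[24,28) x cols[24,32) = 4x8
Op 8 cut(0, 5): punch at orig (24,29); cuts so far [(24, 29), (25, 26), (26, 27)]; region rows[24,28) x cols[24,32) = 4x8
Unfold 1 (reflect across h@28): 6 holes -> [(24, 29), (25, 26), (26, 27), (29, 27), (30, 26), (31, 29)]
Unfold 2 (reflect across h@24): 12 holes -> [(16, 29), (17, 26), (18, 27), (21, 27), (22, 26), (23, 29), (24, 29), (25, 26), (26, 27), (29, 27), (30, 26), (31, 29)]
Unfold 3 (reflect across h@16): 24 holes -> [(0, 29), (1, 26), (2, 27), (5, 27), (6, 26), (7, 29), (8, 29), (9, 26), (10, 27), (13, 27), (14, 26), (15, 29), (16, 29), (17, 26), (18, 27), (21, 27), (22, 26), (23, 29), (24, 29), (25, 26), (26, 27), (29, 27), (30, 26), (31, 29)]
Unfold 4 (reflect across v@24): 48 holes -> [(0, 18), (0, 29), (1, 21), (1, 26), (2, 20), (2, 27), (5, 20), (5, 27), (6, 21), (6, 26), (7, 18), (7, 29), (8, 18), (8, 29), (9, 21), (9, 26), (10, 20), (10, 27), (13, 20), (13, 27), (14, 21), (14, 26), (15, 18), (15, 29), (16, 18), (16, 29), (17, 21), (17, 26), (18, 20), (18, 27), (21, 20), (21, 27), (22, 21), (22, 26), (23, 18), (23, 29), (24, 18), (24, 29), (25, 21), (25, 26), (26, 20), (26, 27), (29, 20), (29, 27), (30, 21), (30, 26), (31, 18), (31, 29)]
Unfold 5 (reflect across v@16): 96 holes -> [(0, 2), (0, 13), (0, 18), (0, 29), (1, 5), (1, 10), (1, 21), (1, 26), (2, 4), (2, 11), (2, 20), (2, 27), (5, 4), (5, 11), (5, 20), (5, 27), (6, 5), (6, 10), (6, 21), (6, 26), (7, 2), (7, 13), (7, 18), (7, 29), (8, 2), (8, 13), (8, 18), (8, 29), (9, 5), (9, 10), (9, 21), (9, 26), (10, 4), (10, 11), (10, 20), (10, 27), (13, 4), (13, 11), (13, 20), (13, 27), (14, 5), (14, 10), (14, 21), (14, 26), (15, 2), (15, 13), (15, 18), (15, 29), (16, 2), (16, 13), (16, 18), (16, 29), (17, 5), (17, 10), (17, 21), (17, 26), (18, 4), (18, 11), (18, 20), (18, 27), (21, 4), (21, 11), (21, 20), (21, 27), (22, 5), (22, 10), (22, 21), (22, 26), (23, 2), (23, 13), (23, 18), (23, 29), (24, 2), (24, 13), (24, 18), (24, 29), (25, 5), (25, 10), (25, 21), (25, 26), (26, 4), (26, 11), (26, 20), (26, 27), (29, 4), (29, 11), (29, 20), (29, 27), (30, 5), (30, 10), (30, 21), (30, 26), (31, 2), (31, 13), (31, 18), (31, 29)]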